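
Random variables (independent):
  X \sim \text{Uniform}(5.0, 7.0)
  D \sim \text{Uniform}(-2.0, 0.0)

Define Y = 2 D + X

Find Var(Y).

For independent RVs: Var(aX + bY) = a²Var(X) + b²Var(Y)
Var(X) = 0.33333333
Var(D) = 0.33333333
Var(Y) = 1²*0.33333333 + 2²*0.33333333
= 1*0.33333333 + 4*0.33333333 = 1.6666667

1.6666667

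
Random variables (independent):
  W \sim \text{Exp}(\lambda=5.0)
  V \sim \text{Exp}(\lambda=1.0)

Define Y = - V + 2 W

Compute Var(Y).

For independent RVs: Var(aX + bY) = a²Var(X) + b²Var(Y)
Var(W) = 0.04
Var(V) = 1
Var(Y) = 2²*0.04 + (-1)²*1
= 4*0.04 + 1*1 = 1.16

1.16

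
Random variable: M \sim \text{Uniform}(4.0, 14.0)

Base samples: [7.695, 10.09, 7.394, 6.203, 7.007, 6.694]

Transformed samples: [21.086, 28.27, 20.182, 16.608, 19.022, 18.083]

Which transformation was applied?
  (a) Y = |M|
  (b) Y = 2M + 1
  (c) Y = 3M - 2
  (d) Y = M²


Checking option (c) Y = 3M - 2:
  M = 7.695 -> Y = 21.086 ✓
  M = 10.09 -> Y = 28.27 ✓
  M = 7.394 -> Y = 20.182 ✓
All samples match this transformation.

(c) 3M - 2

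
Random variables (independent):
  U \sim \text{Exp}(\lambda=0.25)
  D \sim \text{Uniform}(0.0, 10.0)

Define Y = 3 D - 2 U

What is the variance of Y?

For independent RVs: Var(aX + bY) = a²Var(X) + b²Var(Y)
Var(U) = 16
Var(D) = 8.3333333
Var(Y) = (-2)²*16 + 3²*8.3333333
= 4*16 + 9*8.3333333 = 139

139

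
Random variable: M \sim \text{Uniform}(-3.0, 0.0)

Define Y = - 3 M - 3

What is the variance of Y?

For Y = aM + b: Var(Y) = a² * Var(M)
Var(M) = (0 + 3)^2/12 = 0.75
Var(Y) = (-3)² * 0.75 = 9 * 0.75 = 6.75

6.75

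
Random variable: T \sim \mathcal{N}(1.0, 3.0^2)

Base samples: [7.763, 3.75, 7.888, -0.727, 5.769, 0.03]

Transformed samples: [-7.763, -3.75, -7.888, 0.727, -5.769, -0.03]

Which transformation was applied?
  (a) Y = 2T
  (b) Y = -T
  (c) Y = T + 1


Checking option (b) Y = -T:
  T = 7.763 -> Y = -7.763 ✓
  T = 3.75 -> Y = -3.75 ✓
  T = 7.888 -> Y = -7.888 ✓
All samples match this transformation.

(b) -T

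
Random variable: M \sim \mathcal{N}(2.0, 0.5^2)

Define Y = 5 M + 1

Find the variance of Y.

For Y = aM + b: Var(Y) = a² * Var(M)
Var(M) = 0.5^2 = 0.25
Var(Y) = 5² * 0.25 = 25 * 0.25 = 6.25

6.25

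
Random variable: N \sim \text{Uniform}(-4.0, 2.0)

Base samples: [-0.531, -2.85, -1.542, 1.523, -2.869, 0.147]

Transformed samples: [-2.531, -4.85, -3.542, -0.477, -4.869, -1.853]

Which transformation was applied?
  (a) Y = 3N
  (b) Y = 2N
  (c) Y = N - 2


Checking option (c) Y = N - 2:
  N = -0.531 -> Y = -2.531 ✓
  N = -2.85 -> Y = -4.85 ✓
  N = -1.542 -> Y = -3.542 ✓
All samples match this transformation.

(c) N - 2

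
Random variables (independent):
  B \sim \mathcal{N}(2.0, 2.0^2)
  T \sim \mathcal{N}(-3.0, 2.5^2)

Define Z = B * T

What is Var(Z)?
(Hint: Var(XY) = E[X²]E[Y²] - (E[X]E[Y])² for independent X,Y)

Var(XY) = E[X²]E[Y²] - (E[X]E[Y])²
E[B] = 2, Var(B) = 4
E[T] = -3, Var(T) = 6.25
E[B²] = 4 + 2² = 8
E[T²] = 6.25 + (-3)² = 15.25
Var(Z) = 8*15.25 - (2*(-3))²
= 122 - 36 = 86

86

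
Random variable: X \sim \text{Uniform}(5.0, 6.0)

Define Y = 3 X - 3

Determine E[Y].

For Y = 3X - 3:
E[Y] = 3 * E[X] - 3
E[X] = (5 + 6)/2 = 5.5
E[Y] = 3 * 5.5 - 3 = 13.5

13.5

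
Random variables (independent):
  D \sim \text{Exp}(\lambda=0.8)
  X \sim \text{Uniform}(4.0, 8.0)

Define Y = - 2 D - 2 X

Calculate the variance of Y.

For independent RVs: Var(aX + bY) = a²Var(X) + b²Var(Y)
Var(D) = 1.5625
Var(X) = 1.3333333
Var(Y) = (-2)²*1.5625 + (-2)²*1.3333333
= 4*1.5625 + 4*1.3333333 = 11.583333

11.583333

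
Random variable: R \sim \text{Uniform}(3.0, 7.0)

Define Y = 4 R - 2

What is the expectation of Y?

For Y = 4R - 2:
E[Y] = 4 * E[R] - 2
E[R] = (3 + 7)/2 = 5
E[Y] = 4 * 5 - 2 = 18

18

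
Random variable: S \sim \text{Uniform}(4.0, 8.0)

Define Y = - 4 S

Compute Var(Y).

For Y = aS + b: Var(Y) = a² * Var(S)
Var(S) = (8 - 4)^2/12 = 1.3333333
Var(Y) = (-4)² * 1.3333333 = 16 * 1.3333333 = 21.333333

21.333333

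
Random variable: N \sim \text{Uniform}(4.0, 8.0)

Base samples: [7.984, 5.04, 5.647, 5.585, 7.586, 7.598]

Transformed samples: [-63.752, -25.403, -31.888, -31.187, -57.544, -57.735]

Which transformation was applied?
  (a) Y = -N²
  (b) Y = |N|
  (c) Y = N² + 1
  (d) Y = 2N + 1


Checking option (a) Y = -N²:
  N = 7.984 -> Y = -63.752 ✓
  N = 5.04 -> Y = -25.403 ✓
  N = 5.647 -> Y = -31.888 ✓
All samples match this transformation.

(a) -N²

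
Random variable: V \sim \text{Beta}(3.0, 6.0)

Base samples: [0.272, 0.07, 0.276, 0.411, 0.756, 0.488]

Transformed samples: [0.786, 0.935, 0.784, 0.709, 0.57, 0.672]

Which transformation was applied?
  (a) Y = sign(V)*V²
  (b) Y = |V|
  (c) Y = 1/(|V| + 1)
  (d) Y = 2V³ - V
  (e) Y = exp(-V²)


Checking option (c) Y = 1/(|V| + 1):
  V = 0.272 -> Y = 0.786 ✓
  V = 0.07 -> Y = 0.935 ✓
  V = 0.276 -> Y = 0.784 ✓
All samples match this transformation.

(c) 1/(|V| + 1)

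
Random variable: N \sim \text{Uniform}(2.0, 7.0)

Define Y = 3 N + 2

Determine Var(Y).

For Y = aN + b: Var(Y) = a² * Var(N)
Var(N) = (7 - 2)^2/12 = 2.0833333
Var(Y) = 3² * 2.0833333 = 9 * 2.0833333 = 18.75

18.75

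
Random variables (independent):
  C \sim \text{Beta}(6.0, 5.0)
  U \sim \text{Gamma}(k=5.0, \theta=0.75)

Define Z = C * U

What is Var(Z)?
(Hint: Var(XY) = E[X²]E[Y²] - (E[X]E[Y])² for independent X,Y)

Var(XY) = E[X²]E[Y²] - (E[X]E[Y])²
E[C] = 0.54545455, Var(C) = 0.020661157
E[U] = 3.75, Var(U) = 2.8125
E[C²] = 0.020661157 + 0.54545455² = 0.31818182
E[U²] = 2.8125 + 3.75² = 16.875
Var(Z) = 0.31818182*16.875 - (0.54545455*3.75)²
= 5.3693182 - 4.1838843 = 1.1854339

1.1854339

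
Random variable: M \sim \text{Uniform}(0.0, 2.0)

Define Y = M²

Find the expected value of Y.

Using E[X²] = Var(X) + (E[X])²:
E[M] = 1
Var(M) = (2 - 0)^2/12 = 0.33333333
E[M²] = 0.33333333 + 1² = 0.33333333 + 1 = 1.3333333

1.3333333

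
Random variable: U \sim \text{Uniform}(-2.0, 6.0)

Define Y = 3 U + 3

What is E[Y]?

For Y = 3U + 3:
E[Y] = 3 * E[U] + 3
E[U] = (-2 + 6)/2 = 2
E[Y] = 3 * 2 + 3 = 9

9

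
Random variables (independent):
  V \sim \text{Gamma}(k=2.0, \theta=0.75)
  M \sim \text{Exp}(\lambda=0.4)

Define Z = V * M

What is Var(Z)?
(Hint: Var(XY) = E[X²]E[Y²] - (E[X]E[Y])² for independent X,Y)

Var(XY) = E[X²]E[Y²] - (E[X]E[Y])²
E[V] = 1.5, Var(V) = 1.125
E[M] = 2.5, Var(M) = 6.25
E[V²] = 1.125 + 1.5² = 3.375
E[M²] = 6.25 + 2.5² = 12.5
Var(Z) = 3.375*12.5 - (1.5*2.5)²
= 42.1875 - 14.0625 = 28.125

28.125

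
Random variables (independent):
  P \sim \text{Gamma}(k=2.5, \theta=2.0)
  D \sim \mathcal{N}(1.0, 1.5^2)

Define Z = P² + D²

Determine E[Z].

E[Z] = E[P²] + E[D²]
E[P²] = Var(P) + E[P]² = 10 + 25 = 35
E[D²] = Var(D) + E[D]² = 2.25 + 1 = 3.25
E[Z] = 35 + 3.25 = 38.25

38.25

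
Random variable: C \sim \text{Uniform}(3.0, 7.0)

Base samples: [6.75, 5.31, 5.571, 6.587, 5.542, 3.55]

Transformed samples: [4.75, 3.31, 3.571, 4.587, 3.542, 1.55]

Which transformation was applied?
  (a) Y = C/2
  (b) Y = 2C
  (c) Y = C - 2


Checking option (c) Y = C - 2:
  C = 6.75 -> Y = 4.75 ✓
  C = 5.31 -> Y = 3.31 ✓
  C = 5.571 -> Y = 3.571 ✓
All samples match this transformation.

(c) C - 2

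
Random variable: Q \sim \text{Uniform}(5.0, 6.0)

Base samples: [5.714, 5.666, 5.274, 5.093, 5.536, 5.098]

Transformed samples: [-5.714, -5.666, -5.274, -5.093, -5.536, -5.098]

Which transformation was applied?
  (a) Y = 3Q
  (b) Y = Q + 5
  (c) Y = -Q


Checking option (c) Y = -Q:
  Q = 5.714 -> Y = -5.714 ✓
  Q = 5.666 -> Y = -5.666 ✓
  Q = 5.274 -> Y = -5.274 ✓
All samples match this transformation.

(c) -Q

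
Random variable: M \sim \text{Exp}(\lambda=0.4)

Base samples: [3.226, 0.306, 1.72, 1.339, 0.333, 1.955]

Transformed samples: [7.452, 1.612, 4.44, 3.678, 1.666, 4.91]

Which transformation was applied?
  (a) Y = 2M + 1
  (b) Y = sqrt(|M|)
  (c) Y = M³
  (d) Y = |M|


Checking option (a) Y = 2M + 1:
  M = 3.226 -> Y = 7.452 ✓
  M = 0.306 -> Y = 1.612 ✓
  M = 1.72 -> Y = 4.44 ✓
All samples match this transformation.

(a) 2M + 1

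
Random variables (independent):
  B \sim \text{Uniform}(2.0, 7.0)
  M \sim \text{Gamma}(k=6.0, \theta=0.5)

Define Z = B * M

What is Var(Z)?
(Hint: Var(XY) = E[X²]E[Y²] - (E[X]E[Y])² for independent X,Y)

Var(XY) = E[X²]E[Y²] - (E[X]E[Y])²
E[B] = 4.5, Var(B) = 2.0833333
E[M] = 3, Var(M) = 1.5
E[B²] = 2.0833333 + 4.5² = 22.333333
E[M²] = 1.5 + 3² = 10.5
Var(Z) = 22.333333*10.5 - (4.5*3)²
= 234.5 - 182.25 = 52.25

52.25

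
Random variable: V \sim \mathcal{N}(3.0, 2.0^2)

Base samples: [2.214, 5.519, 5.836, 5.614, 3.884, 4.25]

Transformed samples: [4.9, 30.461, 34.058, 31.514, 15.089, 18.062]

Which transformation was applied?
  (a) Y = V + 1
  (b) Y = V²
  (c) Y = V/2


Checking option (b) Y = V²:
  V = 2.214 -> Y = 4.9 ✓
  V = 5.519 -> Y = 30.461 ✓
  V = 5.836 -> Y = 34.058 ✓
All samples match this transformation.

(b) V²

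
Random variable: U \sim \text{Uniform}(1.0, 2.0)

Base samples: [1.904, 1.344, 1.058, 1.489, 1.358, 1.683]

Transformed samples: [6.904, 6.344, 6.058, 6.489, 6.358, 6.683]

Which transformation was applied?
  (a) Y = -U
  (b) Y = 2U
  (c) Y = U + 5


Checking option (c) Y = U + 5:
  U = 1.904 -> Y = 6.904 ✓
  U = 1.344 -> Y = 6.344 ✓
  U = 1.058 -> Y = 6.058 ✓
All samples match this transformation.

(c) U + 5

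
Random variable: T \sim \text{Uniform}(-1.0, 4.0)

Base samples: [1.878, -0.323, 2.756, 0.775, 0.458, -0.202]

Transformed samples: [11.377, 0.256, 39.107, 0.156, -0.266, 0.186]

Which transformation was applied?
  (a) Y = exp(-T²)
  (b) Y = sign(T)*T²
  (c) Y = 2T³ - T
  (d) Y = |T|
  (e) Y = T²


Checking option (c) Y = 2T³ - T:
  T = 1.878 -> Y = 11.377 ✓
  T = -0.323 -> Y = 0.256 ✓
  T = 2.756 -> Y = 39.107 ✓
All samples match this transformation.

(c) 2T³ - T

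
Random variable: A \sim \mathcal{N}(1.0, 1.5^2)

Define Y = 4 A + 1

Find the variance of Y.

For Y = aA + b: Var(Y) = a² * Var(A)
Var(A) = 1.5^2 = 2.25
Var(Y) = 4² * 2.25 = 16 * 2.25 = 36

36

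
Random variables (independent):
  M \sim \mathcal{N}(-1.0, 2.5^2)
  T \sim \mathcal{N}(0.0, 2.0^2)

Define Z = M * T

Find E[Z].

For independent RVs: E[XY] = E[X]*E[Y]
E[M] = -1
E[T] = 0
E[Z] = -1 * 0 = 0

0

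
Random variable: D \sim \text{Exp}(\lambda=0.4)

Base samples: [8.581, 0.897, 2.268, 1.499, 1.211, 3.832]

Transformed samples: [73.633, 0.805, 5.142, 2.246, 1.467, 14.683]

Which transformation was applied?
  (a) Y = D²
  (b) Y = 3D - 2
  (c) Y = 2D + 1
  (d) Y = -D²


Checking option (a) Y = D²:
  D = 8.581 -> Y = 73.633 ✓
  D = 0.897 -> Y = 0.805 ✓
  D = 2.268 -> Y = 5.142 ✓
All samples match this transformation.

(a) D²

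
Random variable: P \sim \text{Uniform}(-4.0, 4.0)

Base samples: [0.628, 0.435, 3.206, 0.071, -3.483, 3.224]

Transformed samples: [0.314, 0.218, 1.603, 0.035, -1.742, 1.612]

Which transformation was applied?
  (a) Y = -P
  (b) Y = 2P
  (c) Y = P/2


Checking option (c) Y = P/2:
  P = 0.628 -> Y = 0.314 ✓
  P = 0.435 -> Y = 0.218 ✓
  P = 3.206 -> Y = 1.603 ✓
All samples match this transformation.

(c) P/2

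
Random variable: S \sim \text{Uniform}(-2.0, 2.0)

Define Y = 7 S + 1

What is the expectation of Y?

For Y = 7S + 1:
E[Y] = 7 * E[S] + 1
E[S] = (-2 + 2)/2 = 0
E[Y] = 7 * 0 + 1 = 1

1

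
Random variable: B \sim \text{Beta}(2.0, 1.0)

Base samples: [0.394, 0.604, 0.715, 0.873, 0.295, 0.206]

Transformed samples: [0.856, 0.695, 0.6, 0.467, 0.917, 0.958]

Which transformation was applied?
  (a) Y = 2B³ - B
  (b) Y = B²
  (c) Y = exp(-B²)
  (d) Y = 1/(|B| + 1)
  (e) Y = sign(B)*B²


Checking option (c) Y = exp(-B²):
  B = 0.394 -> Y = 0.856 ✓
  B = 0.604 -> Y = 0.695 ✓
  B = 0.715 -> Y = 0.6 ✓
All samples match this transformation.

(c) exp(-B²)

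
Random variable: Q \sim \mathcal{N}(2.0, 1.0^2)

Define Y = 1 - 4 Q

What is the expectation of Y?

For Y = -4Q + 1:
E[Y] = -4 * E[Q] + 1
E[Q] = 2.0 = 2
E[Y] = -4 * 2 + 1 = -7

-7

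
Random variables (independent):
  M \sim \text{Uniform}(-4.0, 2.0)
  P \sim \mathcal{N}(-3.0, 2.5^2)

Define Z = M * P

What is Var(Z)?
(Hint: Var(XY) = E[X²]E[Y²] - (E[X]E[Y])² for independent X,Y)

Var(XY) = E[X²]E[Y²] - (E[X]E[Y])²
E[M] = -1, Var(M) = 3
E[P] = -3, Var(P) = 6.25
E[M²] = 3 + (-1)² = 4
E[P²] = 6.25 + (-3)² = 15.25
Var(Z) = 4*15.25 - (-1*(-3))²
= 61 - 9 = 52

52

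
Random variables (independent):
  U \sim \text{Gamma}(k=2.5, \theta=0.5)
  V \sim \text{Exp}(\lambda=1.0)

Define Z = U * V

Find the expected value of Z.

For independent RVs: E[XY] = E[X]*E[Y]
E[U] = 1.25
E[V] = 1
E[Z] = 1.25 * 1 = 1.25

1.25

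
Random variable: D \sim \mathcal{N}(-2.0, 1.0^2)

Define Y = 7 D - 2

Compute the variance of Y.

For Y = aD + b: Var(Y) = a² * Var(D)
Var(D) = 1.0^2 = 1
Var(Y) = 7² * 1 = 49 * 1 = 49

49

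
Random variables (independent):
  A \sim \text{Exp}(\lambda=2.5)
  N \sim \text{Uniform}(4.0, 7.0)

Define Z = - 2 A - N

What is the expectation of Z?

E[Z] = -2*E[A] - 1*E[N]
E[A] = 0.4
E[N] = 5.5
E[Z] = -2*0.4 - 1*5.5 = -6.3

-6.3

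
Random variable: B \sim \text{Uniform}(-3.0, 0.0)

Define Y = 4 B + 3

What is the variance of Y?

For Y = aB + b: Var(Y) = a² * Var(B)
Var(B) = (0 + 3)^2/12 = 0.75
Var(Y) = 4² * 0.75 = 16 * 0.75 = 12

12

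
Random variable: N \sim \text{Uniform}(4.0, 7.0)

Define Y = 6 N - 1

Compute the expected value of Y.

For Y = 6N - 1:
E[Y] = 6 * E[N] - 1
E[N] = (4 + 7)/2 = 5.5
E[Y] = 6 * 5.5 - 1 = 32

32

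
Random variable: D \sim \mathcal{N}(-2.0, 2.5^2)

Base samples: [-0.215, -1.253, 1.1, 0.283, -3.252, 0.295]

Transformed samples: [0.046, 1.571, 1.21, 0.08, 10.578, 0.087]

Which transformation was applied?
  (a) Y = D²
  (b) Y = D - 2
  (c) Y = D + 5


Checking option (a) Y = D²:
  D = -0.215 -> Y = 0.046 ✓
  D = -1.253 -> Y = 1.571 ✓
  D = 1.1 -> Y = 1.21 ✓
All samples match this transformation.

(a) D²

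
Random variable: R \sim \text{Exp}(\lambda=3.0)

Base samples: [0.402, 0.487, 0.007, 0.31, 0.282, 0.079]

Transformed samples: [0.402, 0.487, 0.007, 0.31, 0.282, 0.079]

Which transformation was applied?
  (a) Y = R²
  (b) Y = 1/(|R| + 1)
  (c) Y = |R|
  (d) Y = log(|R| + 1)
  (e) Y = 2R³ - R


Checking option (c) Y = |R|:
  R = 0.402 -> Y = 0.402 ✓
  R = 0.487 -> Y = 0.487 ✓
  R = 0.007 -> Y = 0.007 ✓
All samples match this transformation.

(c) |R|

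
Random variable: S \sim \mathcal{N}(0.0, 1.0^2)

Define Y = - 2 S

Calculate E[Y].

For Y = -2S:
E[Y] = -2 * E[S]
E[S] = 0.0 = 0
E[Y] = -2 * 0 = 0

0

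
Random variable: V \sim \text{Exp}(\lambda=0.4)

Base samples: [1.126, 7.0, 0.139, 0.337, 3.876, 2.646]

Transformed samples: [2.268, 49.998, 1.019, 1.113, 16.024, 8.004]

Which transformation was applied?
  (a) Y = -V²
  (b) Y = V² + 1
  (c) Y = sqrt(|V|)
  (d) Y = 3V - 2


Checking option (b) Y = V² + 1:
  V = 1.126 -> Y = 2.268 ✓
  V = 7.0 -> Y = 49.998 ✓
  V = 0.139 -> Y = 1.019 ✓
All samples match this transformation.

(b) V² + 1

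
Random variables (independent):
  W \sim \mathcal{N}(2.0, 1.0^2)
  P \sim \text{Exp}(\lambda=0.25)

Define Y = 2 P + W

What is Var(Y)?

For independent RVs: Var(aX + bY) = a²Var(X) + b²Var(Y)
Var(W) = 1
Var(P) = 16
Var(Y) = 1²*1 + 2²*16
= 1*1 + 4*16 = 65

65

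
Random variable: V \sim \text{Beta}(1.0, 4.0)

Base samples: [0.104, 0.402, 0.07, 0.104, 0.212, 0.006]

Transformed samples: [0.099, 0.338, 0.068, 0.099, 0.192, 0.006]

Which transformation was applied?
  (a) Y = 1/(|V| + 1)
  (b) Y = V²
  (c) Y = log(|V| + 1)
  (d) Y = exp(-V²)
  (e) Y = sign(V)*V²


Checking option (c) Y = log(|V| + 1):
  V = 0.104 -> Y = 0.099 ✓
  V = 0.402 -> Y = 0.338 ✓
  V = 0.07 -> Y = 0.068 ✓
All samples match this transformation.

(c) log(|V| + 1)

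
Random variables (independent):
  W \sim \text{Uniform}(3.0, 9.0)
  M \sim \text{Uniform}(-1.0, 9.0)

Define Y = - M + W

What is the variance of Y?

For independent RVs: Var(aX + bY) = a²Var(X) + b²Var(Y)
Var(W) = 3
Var(M) = 8.3333333
Var(Y) = 1²*3 + (-1)²*8.3333333
= 1*3 + 1*8.3333333 = 11.333333

11.333333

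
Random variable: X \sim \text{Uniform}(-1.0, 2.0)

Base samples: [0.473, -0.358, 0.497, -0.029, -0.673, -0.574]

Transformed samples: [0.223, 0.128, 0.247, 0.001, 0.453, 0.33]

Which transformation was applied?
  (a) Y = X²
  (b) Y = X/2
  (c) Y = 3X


Checking option (a) Y = X²:
  X = 0.473 -> Y = 0.223 ✓
  X = -0.358 -> Y = 0.128 ✓
  X = 0.497 -> Y = 0.247 ✓
All samples match this transformation.

(a) X²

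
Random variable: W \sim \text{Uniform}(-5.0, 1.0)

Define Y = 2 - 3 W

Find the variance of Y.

For Y = aW + b: Var(Y) = a² * Var(W)
Var(W) = (1 + 5)^2/12 = 3
Var(Y) = (-3)² * 3 = 9 * 3 = 27

27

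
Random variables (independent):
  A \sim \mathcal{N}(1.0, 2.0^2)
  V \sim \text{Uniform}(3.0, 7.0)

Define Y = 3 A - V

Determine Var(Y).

For independent RVs: Var(aX + bY) = a²Var(X) + b²Var(Y)
Var(A) = 4
Var(V) = 1.3333333
Var(Y) = 3²*4 + (-1)²*1.3333333
= 9*4 + 1*1.3333333 = 37.333333

37.333333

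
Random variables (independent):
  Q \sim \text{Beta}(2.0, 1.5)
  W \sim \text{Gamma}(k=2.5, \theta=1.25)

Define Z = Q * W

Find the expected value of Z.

For independent RVs: E[XY] = E[X]*E[Y]
E[Q] = 0.57142857
E[W] = 3.125
E[Z] = 0.57142857 * 3.125 = 1.7857143

1.7857143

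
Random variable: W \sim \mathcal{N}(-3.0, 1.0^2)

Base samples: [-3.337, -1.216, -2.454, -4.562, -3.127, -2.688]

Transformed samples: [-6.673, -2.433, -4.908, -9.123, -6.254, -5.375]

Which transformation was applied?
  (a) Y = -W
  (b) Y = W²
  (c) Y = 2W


Checking option (c) Y = 2W:
  W = -3.337 -> Y = -6.673 ✓
  W = -1.216 -> Y = -2.433 ✓
  W = -2.454 -> Y = -4.908 ✓
All samples match this transformation.

(c) 2W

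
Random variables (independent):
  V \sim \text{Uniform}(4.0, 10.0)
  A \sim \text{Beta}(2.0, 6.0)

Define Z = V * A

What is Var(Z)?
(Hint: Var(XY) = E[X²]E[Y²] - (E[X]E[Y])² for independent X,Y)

Var(XY) = E[X²]E[Y²] - (E[X]E[Y])²
E[V] = 7, Var(V) = 3
E[A] = 0.25, Var(A) = 0.020833333
E[V²] = 3 + 7² = 52
E[A²] = 0.020833333 + 0.25² = 0.083333333
Var(Z) = 52*0.083333333 - (7*0.25)²
= 4.3333333 - 3.0625 = 1.2708333

1.2708333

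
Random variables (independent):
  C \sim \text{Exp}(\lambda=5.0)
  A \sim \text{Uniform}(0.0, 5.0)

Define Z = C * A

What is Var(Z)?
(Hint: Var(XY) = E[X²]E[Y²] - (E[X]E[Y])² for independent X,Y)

Var(XY) = E[X²]E[Y²] - (E[X]E[Y])²
E[C] = 0.2, Var(C) = 0.04
E[A] = 2.5, Var(A) = 2.0833333
E[C²] = 0.04 + 0.2² = 0.08
E[A²] = 2.0833333 + 2.5² = 8.3333333
Var(Z) = 0.08*8.3333333 - (0.2*2.5)²
= 0.66666667 - 0.25 = 0.41666667

0.41666667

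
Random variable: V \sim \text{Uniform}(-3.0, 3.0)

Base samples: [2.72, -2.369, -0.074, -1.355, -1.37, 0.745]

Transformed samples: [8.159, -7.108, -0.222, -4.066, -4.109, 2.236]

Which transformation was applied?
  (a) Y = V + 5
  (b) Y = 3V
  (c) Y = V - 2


Checking option (b) Y = 3V:
  V = 2.72 -> Y = 8.159 ✓
  V = -2.369 -> Y = -7.108 ✓
  V = -0.074 -> Y = -0.222 ✓
All samples match this transformation.

(b) 3V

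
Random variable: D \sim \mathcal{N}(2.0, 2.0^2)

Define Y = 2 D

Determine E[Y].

For Y = 2D:
E[Y] = 2 * E[D]
E[D] = 2.0 = 2
E[Y] = 2 * 2 = 4

4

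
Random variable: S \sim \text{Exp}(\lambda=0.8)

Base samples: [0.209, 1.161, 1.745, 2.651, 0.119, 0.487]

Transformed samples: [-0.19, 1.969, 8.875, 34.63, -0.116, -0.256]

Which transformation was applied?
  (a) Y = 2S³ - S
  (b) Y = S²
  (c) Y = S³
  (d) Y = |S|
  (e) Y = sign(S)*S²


Checking option (a) Y = 2S³ - S:
  S = 0.209 -> Y = -0.19 ✓
  S = 1.161 -> Y = 1.969 ✓
  S = 1.745 -> Y = 8.875 ✓
All samples match this transformation.

(a) 2S³ - S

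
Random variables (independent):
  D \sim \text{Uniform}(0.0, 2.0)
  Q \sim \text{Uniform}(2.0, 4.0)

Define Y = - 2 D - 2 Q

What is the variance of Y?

For independent RVs: Var(aX + bY) = a²Var(X) + b²Var(Y)
Var(D) = 0.33333333
Var(Q) = 0.33333333
Var(Y) = (-2)²*0.33333333 + (-2)²*0.33333333
= 4*0.33333333 + 4*0.33333333 = 2.6666667

2.6666667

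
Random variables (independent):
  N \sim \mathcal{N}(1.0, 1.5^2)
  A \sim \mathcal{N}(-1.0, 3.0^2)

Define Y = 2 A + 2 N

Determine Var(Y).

For independent RVs: Var(aX + bY) = a²Var(X) + b²Var(Y)
Var(N) = 2.25
Var(A) = 9
Var(Y) = 2²*2.25 + 2²*9
= 4*2.25 + 4*9 = 45

45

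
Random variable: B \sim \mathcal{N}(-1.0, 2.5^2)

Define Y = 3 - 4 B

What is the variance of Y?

For Y = aB + b: Var(Y) = a² * Var(B)
Var(B) = 2.5^2 = 6.25
Var(Y) = (-4)² * 6.25 = 16 * 6.25 = 100

100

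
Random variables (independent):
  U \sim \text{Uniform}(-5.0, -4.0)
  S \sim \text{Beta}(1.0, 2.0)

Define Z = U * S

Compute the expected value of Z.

For independent RVs: E[XY] = E[X]*E[Y]
E[U] = -4.5
E[S] = 0.33333333
E[Z] = -4.5 * 0.33333333 = -1.5

-1.5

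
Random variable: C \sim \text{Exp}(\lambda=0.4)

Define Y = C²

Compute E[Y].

Using E[X²] = Var(X) + (E[X])²:
E[C] = 2.5
Var(C) = 1/0.4^2 = 6.25
E[C²] = 6.25 + 2.5² = 6.25 + 6.25 = 12.5

12.5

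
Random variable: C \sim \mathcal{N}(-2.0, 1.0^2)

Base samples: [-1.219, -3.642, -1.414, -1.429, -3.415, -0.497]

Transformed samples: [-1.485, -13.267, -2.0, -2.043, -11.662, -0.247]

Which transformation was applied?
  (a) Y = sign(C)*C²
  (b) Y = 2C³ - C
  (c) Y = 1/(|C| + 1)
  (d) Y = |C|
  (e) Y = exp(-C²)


Checking option (a) Y = sign(C)*C²:
  C = -1.219 -> Y = -1.485 ✓
  C = -3.642 -> Y = -13.267 ✓
  C = -1.414 -> Y = -2.0 ✓
All samples match this transformation.

(a) sign(C)*C²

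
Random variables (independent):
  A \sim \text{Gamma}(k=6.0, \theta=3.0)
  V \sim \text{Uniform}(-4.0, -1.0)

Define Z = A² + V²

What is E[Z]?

E[Z] = E[A²] + E[V²]
E[A²] = Var(A) + E[A]² = 54 + 324 = 378
E[V²] = Var(V) + E[V]² = 0.75 + 6.25 = 7
E[Z] = 378 + 7 = 385

385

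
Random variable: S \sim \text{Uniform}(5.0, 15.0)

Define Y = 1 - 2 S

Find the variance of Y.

For Y = aS + b: Var(Y) = a² * Var(S)
Var(S) = (15 - 5)^2/12 = 8.3333333
Var(Y) = (-2)² * 8.3333333 = 4 * 8.3333333 = 33.333333

33.333333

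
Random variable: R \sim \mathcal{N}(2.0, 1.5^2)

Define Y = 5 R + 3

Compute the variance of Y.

For Y = aR + b: Var(Y) = a² * Var(R)
Var(R) = 1.5^2 = 2.25
Var(Y) = 5² * 2.25 = 25 * 2.25 = 56.25

56.25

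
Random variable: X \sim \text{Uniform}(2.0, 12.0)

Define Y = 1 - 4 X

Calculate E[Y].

For Y = -4X + 1:
E[Y] = -4 * E[X] + 1
E[X] = (2 + 12)/2 = 7
E[Y] = -4 * 7 + 1 = -27

-27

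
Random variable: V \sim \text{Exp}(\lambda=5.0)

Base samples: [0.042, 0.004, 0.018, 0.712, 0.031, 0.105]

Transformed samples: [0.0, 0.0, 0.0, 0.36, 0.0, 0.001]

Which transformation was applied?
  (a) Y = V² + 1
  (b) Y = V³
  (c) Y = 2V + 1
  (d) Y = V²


Checking option (b) Y = V³:
  V = 0.042 -> Y = 0.0 ✓
  V = 0.004 -> Y = 0.0 ✓
  V = 0.018 -> Y = 0.0 ✓
All samples match this transformation.

(b) V³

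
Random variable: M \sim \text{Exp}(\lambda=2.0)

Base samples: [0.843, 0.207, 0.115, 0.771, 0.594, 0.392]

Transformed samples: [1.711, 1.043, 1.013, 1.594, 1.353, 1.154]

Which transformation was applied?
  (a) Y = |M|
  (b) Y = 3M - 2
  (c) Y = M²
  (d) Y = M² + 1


Checking option (d) Y = M² + 1:
  M = 0.843 -> Y = 1.711 ✓
  M = 0.207 -> Y = 1.043 ✓
  M = 0.115 -> Y = 1.013 ✓
All samples match this transformation.

(d) M² + 1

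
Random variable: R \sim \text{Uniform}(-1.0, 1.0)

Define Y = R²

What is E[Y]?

E[R²] = Var(R) + (E[R])² = 0.33333333 + 0 = 0.33333333

0.33333333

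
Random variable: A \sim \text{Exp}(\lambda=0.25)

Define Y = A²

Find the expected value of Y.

Using E[X²] = Var(X) + (E[X])²:
E[A] = 4
Var(A) = 1/0.25^2 = 16
E[A²] = 16 + 4² = 16 + 16 = 32

32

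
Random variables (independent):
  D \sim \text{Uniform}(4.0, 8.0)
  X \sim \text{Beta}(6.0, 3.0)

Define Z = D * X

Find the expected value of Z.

For independent RVs: E[XY] = E[X]*E[Y]
E[D] = 6
E[X] = 0.66666667
E[Z] = 6 * 0.66666667 = 4

4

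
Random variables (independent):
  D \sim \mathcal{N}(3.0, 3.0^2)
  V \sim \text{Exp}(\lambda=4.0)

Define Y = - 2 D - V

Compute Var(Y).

For independent RVs: Var(aX + bY) = a²Var(X) + b²Var(Y)
Var(D) = 9
Var(V) = 0.0625
Var(Y) = (-2)²*9 + (-1)²*0.0625
= 4*9 + 1*0.0625 = 36.0625

36.0625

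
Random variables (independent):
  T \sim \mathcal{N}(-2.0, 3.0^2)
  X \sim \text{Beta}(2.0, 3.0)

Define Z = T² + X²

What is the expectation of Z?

E[Z] = E[T²] + E[X²]
E[T²] = Var(T) + E[T]² = 9 + 4 = 13
E[X²] = Var(X) + E[X]² = 0.04 + 0.16 = 0.2
E[Z] = 13 + 0.2 = 13.2

13.2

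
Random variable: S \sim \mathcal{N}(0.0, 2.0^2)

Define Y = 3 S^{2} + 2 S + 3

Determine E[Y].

E[Y] = 3*E[S²] + 2*E[S] + 3
E[S] = 0
E[S²] = Var(S) + (E[S])² = 4 + 0 = 4
E[Y] = 3*4 + 2*0 + 3 = 15

15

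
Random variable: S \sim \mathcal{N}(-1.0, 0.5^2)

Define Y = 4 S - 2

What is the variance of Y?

For Y = aS + b: Var(Y) = a² * Var(S)
Var(S) = 0.5^2 = 0.25
Var(Y) = 4² * 0.25 = 16 * 0.25 = 4

4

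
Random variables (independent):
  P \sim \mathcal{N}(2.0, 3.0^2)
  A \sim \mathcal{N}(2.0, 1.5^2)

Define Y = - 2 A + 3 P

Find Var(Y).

For independent RVs: Var(aX + bY) = a²Var(X) + b²Var(Y)
Var(P) = 9
Var(A) = 2.25
Var(Y) = 3²*9 + (-2)²*2.25
= 9*9 + 4*2.25 = 90

90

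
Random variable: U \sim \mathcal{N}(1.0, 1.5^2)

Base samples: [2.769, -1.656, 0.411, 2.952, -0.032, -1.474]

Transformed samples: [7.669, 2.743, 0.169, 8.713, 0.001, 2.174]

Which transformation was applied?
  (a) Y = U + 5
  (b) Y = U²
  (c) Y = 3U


Checking option (b) Y = U²:
  U = 2.769 -> Y = 7.669 ✓
  U = -1.656 -> Y = 2.743 ✓
  U = 0.411 -> Y = 0.169 ✓
All samples match this transformation.

(b) U²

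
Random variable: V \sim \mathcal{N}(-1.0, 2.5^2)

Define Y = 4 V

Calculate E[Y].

For Y = 4V:
E[Y] = 4 * E[V]
E[V] = -1.0 = -1
E[Y] = 4 * (-1) = -4

-4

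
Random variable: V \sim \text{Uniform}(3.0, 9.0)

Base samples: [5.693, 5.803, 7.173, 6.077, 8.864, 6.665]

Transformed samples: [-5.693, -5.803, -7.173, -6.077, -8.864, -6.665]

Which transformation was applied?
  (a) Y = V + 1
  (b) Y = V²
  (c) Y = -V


Checking option (c) Y = -V:
  V = 5.693 -> Y = -5.693 ✓
  V = 5.803 -> Y = -5.803 ✓
  V = 7.173 -> Y = -7.173 ✓
All samples match this transformation.

(c) -V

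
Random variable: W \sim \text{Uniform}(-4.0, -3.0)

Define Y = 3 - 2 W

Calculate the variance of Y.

For Y = aW + b: Var(Y) = a² * Var(W)
Var(W) = (-3 + 4)^2/12 = 0.083333333
Var(Y) = (-2)² * 0.083333333 = 4 * 0.083333333 = 0.33333333

0.33333333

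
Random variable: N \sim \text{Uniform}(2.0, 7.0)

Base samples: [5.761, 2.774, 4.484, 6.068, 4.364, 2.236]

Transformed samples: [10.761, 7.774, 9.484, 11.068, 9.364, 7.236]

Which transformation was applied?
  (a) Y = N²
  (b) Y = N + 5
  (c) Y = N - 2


Checking option (b) Y = N + 5:
  N = 5.761 -> Y = 10.761 ✓
  N = 2.774 -> Y = 7.774 ✓
  N = 4.484 -> Y = 9.484 ✓
All samples match this transformation.

(b) N + 5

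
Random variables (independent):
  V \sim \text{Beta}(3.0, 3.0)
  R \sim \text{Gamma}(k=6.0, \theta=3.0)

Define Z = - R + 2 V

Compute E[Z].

E[Z] = 2*E[V] - 1*E[R]
E[V] = 0.5
E[R] = 18
E[Z] = 2*0.5 - 1*18 = -17

-17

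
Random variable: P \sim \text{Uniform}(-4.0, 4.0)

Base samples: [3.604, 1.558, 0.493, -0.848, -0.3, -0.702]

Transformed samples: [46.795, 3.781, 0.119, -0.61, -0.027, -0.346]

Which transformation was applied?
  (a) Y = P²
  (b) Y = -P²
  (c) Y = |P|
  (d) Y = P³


Checking option (d) Y = P³:
  P = 3.604 -> Y = 46.795 ✓
  P = 1.558 -> Y = 3.781 ✓
  P = 0.493 -> Y = 0.119 ✓
All samples match this transformation.

(d) P³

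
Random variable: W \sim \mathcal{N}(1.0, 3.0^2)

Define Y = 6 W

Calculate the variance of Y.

For Y = aW + b: Var(Y) = a² * Var(W)
Var(W) = 3.0^2 = 9
Var(Y) = 6² * 9 = 36 * 9 = 324

324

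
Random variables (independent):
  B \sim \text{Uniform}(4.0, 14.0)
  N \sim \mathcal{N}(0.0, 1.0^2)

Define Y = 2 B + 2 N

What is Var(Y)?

For independent RVs: Var(aX + bY) = a²Var(X) + b²Var(Y)
Var(B) = 8.3333333
Var(N) = 1
Var(Y) = 2²*8.3333333 + 2²*1
= 4*8.3333333 + 4*1 = 37.333333

37.333333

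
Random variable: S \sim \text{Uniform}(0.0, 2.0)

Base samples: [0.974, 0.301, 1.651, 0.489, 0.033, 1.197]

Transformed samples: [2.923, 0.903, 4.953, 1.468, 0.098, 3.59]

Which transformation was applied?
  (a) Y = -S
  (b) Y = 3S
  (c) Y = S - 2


Checking option (b) Y = 3S:
  S = 0.974 -> Y = 2.923 ✓
  S = 0.301 -> Y = 0.903 ✓
  S = 1.651 -> Y = 4.953 ✓
All samples match this transformation.

(b) 3S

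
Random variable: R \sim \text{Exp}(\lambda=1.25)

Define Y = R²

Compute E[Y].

E[R²] = Var(R) + (E[R])² = 0.64 + 0.64 = 1.28

1.28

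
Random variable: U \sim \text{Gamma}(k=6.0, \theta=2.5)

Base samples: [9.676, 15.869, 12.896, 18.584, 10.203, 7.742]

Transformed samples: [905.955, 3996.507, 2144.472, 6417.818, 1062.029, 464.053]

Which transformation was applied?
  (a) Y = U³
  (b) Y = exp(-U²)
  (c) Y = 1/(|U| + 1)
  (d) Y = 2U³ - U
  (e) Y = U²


Checking option (a) Y = U³:
  U = 9.676 -> Y = 905.955 ✓
  U = 15.869 -> Y = 3996.507 ✓
  U = 12.896 -> Y = 2144.472 ✓
All samples match this transformation.

(a) U³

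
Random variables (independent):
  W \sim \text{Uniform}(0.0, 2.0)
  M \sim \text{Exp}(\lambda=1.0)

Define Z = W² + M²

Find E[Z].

E[Z] = E[W²] + E[M²]
E[W²] = Var(W) + E[W]² = 0.33333333 + 1 = 1.3333333
E[M²] = Var(M) + E[M]² = 1 + 1 = 2
E[Z] = 1.3333333 + 2 = 3.3333333

3.3333333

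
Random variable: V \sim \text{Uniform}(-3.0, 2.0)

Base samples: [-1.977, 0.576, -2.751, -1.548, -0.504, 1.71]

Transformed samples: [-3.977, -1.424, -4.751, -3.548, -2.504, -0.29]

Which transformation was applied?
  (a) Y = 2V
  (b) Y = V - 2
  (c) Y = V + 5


Checking option (b) Y = V - 2:
  V = -1.977 -> Y = -3.977 ✓
  V = 0.576 -> Y = -1.424 ✓
  V = -2.751 -> Y = -4.751 ✓
All samples match this transformation.

(b) V - 2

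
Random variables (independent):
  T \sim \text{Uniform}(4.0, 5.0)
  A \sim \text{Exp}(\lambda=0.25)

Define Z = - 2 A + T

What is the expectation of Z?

E[Z] = 1*E[T] - 2*E[A]
E[T] = 4.5
E[A] = 4
E[Z] = 1*4.5 - 2*4 = -3.5

-3.5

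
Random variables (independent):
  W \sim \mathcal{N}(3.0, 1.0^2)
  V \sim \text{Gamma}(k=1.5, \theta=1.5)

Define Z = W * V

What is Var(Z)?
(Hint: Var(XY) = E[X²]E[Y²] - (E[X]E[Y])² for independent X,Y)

Var(XY) = E[X²]E[Y²] - (E[X]E[Y])²
E[W] = 3, Var(W) = 1
E[V] = 2.25, Var(V) = 3.375
E[W²] = 1 + 3² = 10
E[V²] = 3.375 + 2.25² = 8.4375
Var(Z) = 10*8.4375 - (3*2.25)²
= 84.375 - 45.5625 = 38.8125

38.8125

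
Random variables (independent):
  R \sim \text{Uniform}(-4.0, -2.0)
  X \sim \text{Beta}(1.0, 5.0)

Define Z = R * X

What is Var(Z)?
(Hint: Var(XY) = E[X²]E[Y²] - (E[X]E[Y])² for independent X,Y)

Var(XY) = E[X²]E[Y²] - (E[X]E[Y])²
E[R] = -3, Var(R) = 0.33333333
E[X] = 0.16666667, Var(X) = 0.01984127
E[R²] = 0.33333333 + (-3)² = 9.3333333
E[X²] = 0.01984127 + 0.16666667² = 0.047619048
Var(Z) = 9.3333333*0.047619048 - (-3*0.16666667)²
= 0.44444444 - 0.25 = 0.19444444

0.19444444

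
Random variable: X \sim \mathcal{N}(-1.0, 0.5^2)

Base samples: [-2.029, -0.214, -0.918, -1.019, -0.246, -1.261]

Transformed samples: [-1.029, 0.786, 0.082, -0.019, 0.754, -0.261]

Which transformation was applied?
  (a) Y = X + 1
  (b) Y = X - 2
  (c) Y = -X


Checking option (a) Y = X + 1:
  X = -2.029 -> Y = -1.029 ✓
  X = -0.214 -> Y = 0.786 ✓
  X = -0.918 -> Y = 0.082 ✓
All samples match this transformation.

(a) X + 1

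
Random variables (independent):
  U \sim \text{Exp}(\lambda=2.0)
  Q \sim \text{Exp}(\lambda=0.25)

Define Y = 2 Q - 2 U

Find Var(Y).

For independent RVs: Var(aX + bY) = a²Var(X) + b²Var(Y)
Var(U) = 0.25
Var(Q) = 16
Var(Y) = (-2)²*0.25 + 2²*16
= 4*0.25 + 4*16 = 65

65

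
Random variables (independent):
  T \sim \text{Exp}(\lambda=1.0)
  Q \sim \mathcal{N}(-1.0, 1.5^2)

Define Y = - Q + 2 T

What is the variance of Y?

For independent RVs: Var(aX + bY) = a²Var(X) + b²Var(Y)
Var(T) = 1
Var(Q) = 2.25
Var(Y) = 2²*1 + (-1)²*2.25
= 4*1 + 1*2.25 = 6.25

6.25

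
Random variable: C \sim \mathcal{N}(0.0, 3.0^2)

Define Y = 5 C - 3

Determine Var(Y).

For Y = aC + b: Var(Y) = a² * Var(C)
Var(C) = 3.0^2 = 9
Var(Y) = 5² * 9 = 25 * 9 = 225

225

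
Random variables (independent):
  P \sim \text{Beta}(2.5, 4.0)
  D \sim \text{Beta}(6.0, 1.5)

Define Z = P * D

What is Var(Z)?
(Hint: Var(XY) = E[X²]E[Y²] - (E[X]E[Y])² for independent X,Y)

Var(XY) = E[X²]E[Y²] - (E[X]E[Y])²
E[P] = 0.38461538, Var(P) = 0.031558185
E[D] = 0.8, Var(D) = 0.018823529
E[P²] = 0.031558185 + 0.38461538² = 0.17948718
E[D²] = 0.018823529 + 0.8² = 0.65882353
Var(Z) = 0.17948718*0.65882353 - (0.38461538*0.8)²
= 0.11825038 - 0.094674556 = 0.023575821

0.023575821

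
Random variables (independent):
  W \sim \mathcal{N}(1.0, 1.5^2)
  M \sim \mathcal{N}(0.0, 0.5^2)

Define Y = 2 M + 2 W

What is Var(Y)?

For independent RVs: Var(aX + bY) = a²Var(X) + b²Var(Y)
Var(W) = 2.25
Var(M) = 0.25
Var(Y) = 2²*2.25 + 2²*0.25
= 4*2.25 + 4*0.25 = 10

10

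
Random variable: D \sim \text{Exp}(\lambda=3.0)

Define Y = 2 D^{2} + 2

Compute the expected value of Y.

E[Y] = 2*E[D²] + 2
E[D] = 0.33333333
E[D²] = Var(D) + (E[D])² = 0.11111111 + 0.11111111 = 0.22222222
E[Y] = 2*0.22222222 + 2 = 2.4444444

2.4444444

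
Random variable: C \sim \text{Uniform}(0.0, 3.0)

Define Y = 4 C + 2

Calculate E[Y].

For Y = 4C + 2:
E[Y] = 4 * E[C] + 2
E[C] = (0 + 3)/2 = 1.5
E[Y] = 4 * 1.5 + 2 = 8

8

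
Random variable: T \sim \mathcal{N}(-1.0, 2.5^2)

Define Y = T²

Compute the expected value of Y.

Using E[X²] = Var(X) + (E[X])²:
E[T] = -1
Var(T) = 2.5^2 = 6.25
E[T²] = 6.25 + (-1)² = 6.25 + 1 = 7.25

7.25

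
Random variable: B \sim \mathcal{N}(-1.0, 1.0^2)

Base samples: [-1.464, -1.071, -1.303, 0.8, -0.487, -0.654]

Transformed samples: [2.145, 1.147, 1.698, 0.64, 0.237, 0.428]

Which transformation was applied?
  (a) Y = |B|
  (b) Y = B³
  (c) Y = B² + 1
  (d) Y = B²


Checking option (d) Y = B²:
  B = -1.464 -> Y = 2.145 ✓
  B = -1.071 -> Y = 1.147 ✓
  B = -1.303 -> Y = 1.698 ✓
All samples match this transformation.

(d) B²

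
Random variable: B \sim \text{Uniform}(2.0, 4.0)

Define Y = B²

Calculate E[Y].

E[B²] = Var(B) + (E[B])² = 0.33333333 + 9 = 9.3333333

9.3333333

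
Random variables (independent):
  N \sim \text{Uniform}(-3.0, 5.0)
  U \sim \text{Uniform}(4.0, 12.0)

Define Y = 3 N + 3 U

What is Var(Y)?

For independent RVs: Var(aX + bY) = a²Var(X) + b²Var(Y)
Var(N) = 5.3333333
Var(U) = 5.3333333
Var(Y) = 3²*5.3333333 + 3²*5.3333333
= 9*5.3333333 + 9*5.3333333 = 96

96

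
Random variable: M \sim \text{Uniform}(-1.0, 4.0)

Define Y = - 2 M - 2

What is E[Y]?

For Y = -2M - 2:
E[Y] = -2 * E[M] - 2
E[M] = (-1 + 4)/2 = 1.5
E[Y] = -2 * 1.5 - 2 = -5

-5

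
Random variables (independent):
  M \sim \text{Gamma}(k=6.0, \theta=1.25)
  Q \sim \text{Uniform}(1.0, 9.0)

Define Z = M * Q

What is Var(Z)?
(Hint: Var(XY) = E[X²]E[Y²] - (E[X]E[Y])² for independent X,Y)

Var(XY) = E[X²]E[Y²] - (E[X]E[Y])²
E[M] = 7.5, Var(M) = 9.375
E[Q] = 5, Var(Q) = 5.3333333
E[M²] = 9.375 + 7.5² = 65.625
E[Q²] = 5.3333333 + 5² = 30.333333
Var(Z) = 65.625*30.333333 - (7.5*5)²
= 1990.625 - 1406.25 = 584.375

584.375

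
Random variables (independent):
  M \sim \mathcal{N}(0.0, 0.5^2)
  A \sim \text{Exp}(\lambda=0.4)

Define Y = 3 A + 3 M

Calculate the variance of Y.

For independent RVs: Var(aX + bY) = a²Var(X) + b²Var(Y)
Var(M) = 0.25
Var(A) = 6.25
Var(Y) = 3²*0.25 + 3²*6.25
= 9*0.25 + 9*6.25 = 58.5

58.5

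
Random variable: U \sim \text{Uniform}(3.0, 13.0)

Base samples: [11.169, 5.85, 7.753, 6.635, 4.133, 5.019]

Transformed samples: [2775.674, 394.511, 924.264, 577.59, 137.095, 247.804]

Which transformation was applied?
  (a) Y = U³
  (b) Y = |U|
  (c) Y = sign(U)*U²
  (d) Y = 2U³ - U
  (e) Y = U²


Checking option (d) Y = 2U³ - U:
  U = 11.169 -> Y = 2775.674 ✓
  U = 5.85 -> Y = 394.511 ✓
  U = 7.753 -> Y = 924.264 ✓
All samples match this transformation.

(d) 2U³ - U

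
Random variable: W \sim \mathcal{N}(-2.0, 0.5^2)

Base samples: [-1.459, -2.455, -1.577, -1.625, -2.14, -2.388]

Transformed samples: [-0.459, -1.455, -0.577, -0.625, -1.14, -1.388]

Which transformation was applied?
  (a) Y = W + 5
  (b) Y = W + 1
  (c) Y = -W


Checking option (b) Y = W + 1:
  W = -1.459 -> Y = -0.459 ✓
  W = -2.455 -> Y = -1.455 ✓
  W = -1.577 -> Y = -0.577 ✓
All samples match this transformation.

(b) W + 1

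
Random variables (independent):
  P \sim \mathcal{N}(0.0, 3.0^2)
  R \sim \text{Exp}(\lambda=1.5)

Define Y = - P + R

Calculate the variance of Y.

For independent RVs: Var(aX + bY) = a²Var(X) + b²Var(Y)
Var(P) = 9
Var(R) = 0.44444444
Var(Y) = (-1)²*9 + 1²*0.44444444
= 1*9 + 1*0.44444444 = 9.4444444

9.4444444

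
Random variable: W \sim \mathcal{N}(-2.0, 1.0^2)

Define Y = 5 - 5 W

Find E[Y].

For Y = -5W + 5:
E[Y] = -5 * E[W] + 5
E[W] = -2.0 = -2
E[Y] = -5 * (-2) + 5 = 15

15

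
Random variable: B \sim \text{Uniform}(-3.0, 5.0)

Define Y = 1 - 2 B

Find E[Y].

For Y = -2B + 1:
E[Y] = -2 * E[B] + 1
E[B] = (-3 + 5)/2 = 1
E[Y] = -2 * 1 + 1 = -1

-1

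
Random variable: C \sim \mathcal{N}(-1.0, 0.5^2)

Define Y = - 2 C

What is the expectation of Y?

For Y = -2C:
E[Y] = -2 * E[C]
E[C] = -1.0 = -1
E[Y] = -2 * (-1) = 2

2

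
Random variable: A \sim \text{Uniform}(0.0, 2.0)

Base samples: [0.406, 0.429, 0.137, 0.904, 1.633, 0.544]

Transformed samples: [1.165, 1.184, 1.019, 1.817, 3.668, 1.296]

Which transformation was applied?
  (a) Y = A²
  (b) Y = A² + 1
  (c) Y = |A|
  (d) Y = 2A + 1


Checking option (b) Y = A² + 1:
  A = 0.406 -> Y = 1.165 ✓
  A = 0.429 -> Y = 1.184 ✓
  A = 0.137 -> Y = 1.019 ✓
All samples match this transformation.

(b) A² + 1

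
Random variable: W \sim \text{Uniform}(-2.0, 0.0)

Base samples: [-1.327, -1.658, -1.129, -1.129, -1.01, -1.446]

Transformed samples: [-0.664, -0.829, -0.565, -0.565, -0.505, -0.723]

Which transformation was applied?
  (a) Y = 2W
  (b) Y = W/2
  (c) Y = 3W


Checking option (b) Y = W/2:
  W = -1.327 -> Y = -0.664 ✓
  W = -1.658 -> Y = -0.829 ✓
  W = -1.129 -> Y = -0.565 ✓
All samples match this transformation.

(b) W/2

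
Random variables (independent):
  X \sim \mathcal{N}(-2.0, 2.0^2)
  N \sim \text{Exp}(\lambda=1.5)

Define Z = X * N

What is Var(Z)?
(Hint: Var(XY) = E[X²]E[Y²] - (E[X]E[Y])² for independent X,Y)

Var(XY) = E[X²]E[Y²] - (E[X]E[Y])²
E[X] = -2, Var(X) = 4
E[N] = 0.66666667, Var(N) = 0.44444444
E[X²] = 4 + (-2)² = 8
E[N²] = 0.44444444 + 0.66666667² = 0.88888889
Var(Z) = 8*0.88888889 - (-2*0.66666667)²
= 7.1111111 - 1.7777778 = 5.3333333

5.3333333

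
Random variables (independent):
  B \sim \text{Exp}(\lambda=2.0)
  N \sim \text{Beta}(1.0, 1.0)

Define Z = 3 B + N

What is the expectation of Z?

E[Z] = 3*E[B] + 1*E[N]
E[B] = 0.5
E[N] = 0.5
E[Z] = 3*0.5 + 1*0.5 = 2

2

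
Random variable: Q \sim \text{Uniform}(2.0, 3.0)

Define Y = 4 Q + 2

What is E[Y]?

For Y = 4Q + 2:
E[Y] = 4 * E[Q] + 2
E[Q] = (2 + 3)/2 = 2.5
E[Y] = 4 * 2.5 + 2 = 12

12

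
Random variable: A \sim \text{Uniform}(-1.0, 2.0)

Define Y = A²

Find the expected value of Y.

Using E[X²] = Var(X) + (E[X])²:
E[A] = 0.5
Var(A) = (2 + 1)^2/12 = 0.75
E[A²] = 0.75 + 0.5² = 0.75 + 0.25 = 1

1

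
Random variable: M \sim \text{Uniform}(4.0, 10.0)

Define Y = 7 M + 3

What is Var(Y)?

For Y = aM + b: Var(Y) = a² * Var(M)
Var(M) = (10 - 4)^2/12 = 3
Var(Y) = 7² * 3 = 49 * 3 = 147

147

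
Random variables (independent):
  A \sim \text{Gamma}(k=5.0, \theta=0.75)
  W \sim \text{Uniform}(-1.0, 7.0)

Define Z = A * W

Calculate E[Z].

For independent RVs: E[XY] = E[X]*E[Y]
E[A] = 3.75
E[W] = 3
E[Z] = 3.75 * 3 = 11.25

11.25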